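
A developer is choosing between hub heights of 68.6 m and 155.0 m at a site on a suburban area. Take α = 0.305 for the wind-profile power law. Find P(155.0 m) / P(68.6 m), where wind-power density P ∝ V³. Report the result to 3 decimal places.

2.108

Speed ratio: V_B/V_A = (z_B/z_A)^α = (155.0/68.6)^0.305 = (2.2595)^0.305 = 1.28225
Power-density ratio: P_B/P_A = (V_B/V_A)³ = (1.28225)³ = 2.10822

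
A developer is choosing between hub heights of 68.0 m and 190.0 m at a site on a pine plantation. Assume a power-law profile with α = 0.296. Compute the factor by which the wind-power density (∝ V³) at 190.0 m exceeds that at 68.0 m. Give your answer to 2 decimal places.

2.49

Speed ratio: V_B/V_A = (z_B/z_A)^α = (190.0/68.0)^0.296 = (2.7941)^0.296 = 1.35547
Power-density ratio: P_B/P_A = (V_B/V_A)³ = (1.35547)³ = 2.49038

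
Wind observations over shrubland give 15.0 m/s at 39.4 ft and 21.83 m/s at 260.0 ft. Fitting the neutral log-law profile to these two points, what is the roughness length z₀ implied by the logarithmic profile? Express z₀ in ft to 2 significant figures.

Log law: V(z) ∝ ln(z/z₀). With r = V₁/V₂ = 15.0/21.83 = 0.68713,
r · ln(z₂/z₀) = ln(z₁/z₀) ⇒ ln z₀ = (ln z₁ − r·ln z₂)/(1 − r)
ln z₀ = (3.67377 − 0.68713×5.56068) / 0.31287 = -0.4703
z₀ = exp(-0.4703) = 0.6248 ft

z₀ ≈ 0.62 ft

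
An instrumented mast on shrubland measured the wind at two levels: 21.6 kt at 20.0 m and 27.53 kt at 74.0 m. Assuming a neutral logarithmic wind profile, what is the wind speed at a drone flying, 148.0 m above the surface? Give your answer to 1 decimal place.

Log law: V ∝ ln(z/z₀). From the pair, with r = V₁/V₂ = 0.78460,
ln z₀ = (ln z₁ − r·ln z₂)/(1 − r) = (2.9957 − 0.78460×4.3041)/0.21540 = -1.7699 → z₀ = 0.1704 m
V₃ = V₁ · ln(z₃/z₀)/ln(z₁/z₀) = 21.6 × 6.7671/4.7656 = 30.6717 kt

30.7 kt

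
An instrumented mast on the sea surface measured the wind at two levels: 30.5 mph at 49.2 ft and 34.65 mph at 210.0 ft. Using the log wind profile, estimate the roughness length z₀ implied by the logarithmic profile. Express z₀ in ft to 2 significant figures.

Log law: V(z) ∝ ln(z/z₀). With r = V₁/V₂ = 30.5/34.65 = 0.88023,
r · ln(z₂/z₀) = ln(z₁/z₀) ⇒ ln z₀ = (ln z₁ − r·ln z₂)/(1 − r)
ln z₀ = (3.89589 − 0.88023×5.34711) / 0.11977 = -6.7697
z₀ = exp(-6.7697) = 0.001148 ft

z₀ ≈ 0.0011 ft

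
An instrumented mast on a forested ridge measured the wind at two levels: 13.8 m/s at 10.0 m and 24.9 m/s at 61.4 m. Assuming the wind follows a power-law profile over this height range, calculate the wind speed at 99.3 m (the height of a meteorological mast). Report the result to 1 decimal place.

29.1 m/s

First find α: α = ln(V₂/V₁)/ln(z₂/z₁) = ln(24.9/13.8)/ln(61.4/10.0) = 0.59020/1.81482 = 0.3252
Extrapolate from 61.4 m to 99.3 m: V₃ = 24.9 × (99.3/61.4)^0.3252 = 24.9 × 1.1692 = 29.1137 m/s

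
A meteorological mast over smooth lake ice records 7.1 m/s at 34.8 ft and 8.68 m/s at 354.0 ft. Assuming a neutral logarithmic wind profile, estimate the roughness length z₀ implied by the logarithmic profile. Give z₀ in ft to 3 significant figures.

Log law: V(z) ∝ ln(z/z₀). With r = V₁/V₂ = 7.1/8.68 = 0.81797,
r · ln(z₂/z₀) = ln(z₁/z₀) ⇒ ln z₀ = (ln z₁ − r·ln z₂)/(1 − r)
ln z₀ = (3.54962 − 0.81797×5.86930) / 0.18203 = -6.8743
z₀ = exp(-6.8743) = 0.001034 ft

z₀ ≈ 0.00103 ft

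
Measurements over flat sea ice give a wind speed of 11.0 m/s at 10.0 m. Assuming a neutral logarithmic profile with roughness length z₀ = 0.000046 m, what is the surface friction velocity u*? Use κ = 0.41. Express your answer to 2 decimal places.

Log law: V(z) = (u*/κ) · ln(z/z₀) ⇒ u* = κ · V / ln(z/z₀)
u* = 0.41 × 11.0 / ln(10.0/0.000046) = 0.41 × 11.0 / 12.2895
   = 4.5100 / 12.2895 = 0.3670 m/s

u* ≈ 0.37 m/s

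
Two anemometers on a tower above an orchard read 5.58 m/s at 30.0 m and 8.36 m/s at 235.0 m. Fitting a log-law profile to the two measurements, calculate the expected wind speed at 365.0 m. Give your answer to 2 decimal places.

Log law: V ∝ ln(z/z₀). From the pair, with r = V₁/V₂ = 0.66746,
ln z₀ = (ln z₁ − r·ln z₂)/(1 − r) = (3.4012 − 0.66746×5.4596)/0.33254 = -0.7304 → z₀ = 0.4817 m
V₃ = V₁ · ln(z₃/z₀)/ln(z₁/z₀) = 5.58 × 6.6303/4.1316 = 8.9547 m/s

8.95 m/s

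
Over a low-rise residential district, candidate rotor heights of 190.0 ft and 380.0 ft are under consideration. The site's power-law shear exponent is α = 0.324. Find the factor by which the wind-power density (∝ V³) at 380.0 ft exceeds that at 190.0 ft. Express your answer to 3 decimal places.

1.962

Speed ratio: V_B/V_A = (z_B/z_A)^α = (380.0/190.0)^0.324 = (2.0000)^0.324 = 1.25180
Power-density ratio: P_B/P_A = (V_B/V_A)³ = (1.25180)³ = 1.96156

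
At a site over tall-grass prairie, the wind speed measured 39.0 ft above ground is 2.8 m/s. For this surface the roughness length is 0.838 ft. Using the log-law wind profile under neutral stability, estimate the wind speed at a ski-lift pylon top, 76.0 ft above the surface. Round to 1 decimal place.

3.3 m/s

Log law: V(z) ∝ ln(z/z₀), so V₂/V₁ = ln(z₂/z₀) / ln(z₁/z₀).
ln(76.0/0.838) = 4.5075, ln(39.0/0.838) = 3.8403
V₂ = 2.8 × 4.5075/3.8403 = 2.8 × 1.1737 = 3.2864 m/s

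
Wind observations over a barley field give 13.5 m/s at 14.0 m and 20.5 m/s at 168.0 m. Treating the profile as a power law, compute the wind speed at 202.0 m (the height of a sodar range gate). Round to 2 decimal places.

First find α: α = ln(V₂/V₁)/ln(z₂/z₁) = ln(20.5/13.5)/ln(168.0/14.0) = 0.41774/2.48491 = 0.1681
Extrapolate from 168.0 m to 202.0 m: V₃ = 20.5 × (202.0/168.0)^0.1681 = 20.5 × 1.0315 = 21.1451 m/s

21.15 m/s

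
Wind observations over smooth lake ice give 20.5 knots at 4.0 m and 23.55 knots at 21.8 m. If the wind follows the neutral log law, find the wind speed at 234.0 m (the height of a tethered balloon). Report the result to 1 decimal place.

Log law: V ∝ ln(z/z₀). From the pair, with r = V₁/V₂ = 0.87049,
ln z₀ = (ln z₁ − r·ln z₂)/(1 − r) = (1.3863 − 0.87049×3.0819)/0.12951 = -10.0105 → z₀ = 0.00004493 m
V₃ = V₁ · ln(z₃/z₀)/ln(z₁/z₀) = 20.5 × 15.4658/11.3968 = 27.8192 knots

27.8 knots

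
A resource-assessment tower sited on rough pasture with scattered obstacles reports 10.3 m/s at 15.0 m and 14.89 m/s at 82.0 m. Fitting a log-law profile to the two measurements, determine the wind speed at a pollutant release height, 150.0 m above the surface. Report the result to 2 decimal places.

Log law: V ∝ ln(z/z₀). From the pair, with r = V₁/V₂ = 0.69174,
ln z₀ = (ln z₁ − r·ln z₂)/(1 − r) = (2.7081 − 0.69174×4.4067)/0.30826 = -1.1038 → z₀ = 0.3316 m
V₃ = V₁ · ln(z₃/z₀)/ln(z₁/z₀) = 10.3 × 6.1144/3.8118 = 16.5219 m/s

16.52 m/s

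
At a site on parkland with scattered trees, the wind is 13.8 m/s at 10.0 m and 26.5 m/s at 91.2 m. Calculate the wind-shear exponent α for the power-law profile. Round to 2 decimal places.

Power law: V₂/V₁ = (z₂/z₁)^α ⇒ α = ln(V₂/V₁) / ln(z₂/z₁)
α = ln(26.5/13.8) / ln(91.2/10.0) = ln(1.9203) / ln(9.1200)
  = 0.65248 / 2.21047 = 0.29518

α ≈ 0.30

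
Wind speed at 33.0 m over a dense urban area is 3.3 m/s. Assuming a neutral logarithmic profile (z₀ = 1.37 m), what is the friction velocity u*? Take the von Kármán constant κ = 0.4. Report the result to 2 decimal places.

u* ≈ 0.41 m/s

Log law: V(z) = (u*/κ) · ln(z/z₀) ⇒ u* = κ · V / ln(z/z₀)
u* = 0.4 × 3.3 / ln(33.0/1.37) = 0.4 × 3.3 / 3.1817
   = 1.3200 / 3.1817 = 0.4149 m/s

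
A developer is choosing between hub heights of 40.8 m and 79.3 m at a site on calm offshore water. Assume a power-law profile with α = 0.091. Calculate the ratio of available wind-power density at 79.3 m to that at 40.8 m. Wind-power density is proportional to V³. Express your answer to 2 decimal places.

Speed ratio: V_B/V_A = (z_B/z_A)^α = (79.3/40.8)^0.091 = (1.9436)^0.091 = 1.06234
Power-density ratio: P_B/P_A = (V_B/V_A)³ = (1.06234)³ = 1.19892

1.20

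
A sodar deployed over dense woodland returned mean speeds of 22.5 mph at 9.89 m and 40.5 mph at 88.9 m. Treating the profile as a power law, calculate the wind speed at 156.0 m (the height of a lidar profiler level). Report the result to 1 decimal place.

47.1 mph

First find α: α = ln(V₂/V₁)/ln(z₂/z₁) = ln(40.5/22.5)/ln(88.9/9.89) = 0.58779/2.19599 = 0.2677
Extrapolate from 88.9 m to 156.0 m: V₃ = 40.5 × (156.0/88.9)^0.2677 = 40.5 × 1.1624 = 47.0787 mph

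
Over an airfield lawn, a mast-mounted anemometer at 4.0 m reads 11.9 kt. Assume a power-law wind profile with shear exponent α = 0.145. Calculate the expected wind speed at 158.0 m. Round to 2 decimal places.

Power-law profile: V₂ = V₁ · (z₂/z₁)^α
V₂ = 11.9 × (158.0/4.0)^0.145 = 11.9 × (39.5000)^0.145
    = 11.9 × 1.7041 = 20.2793 kt

20.28 kt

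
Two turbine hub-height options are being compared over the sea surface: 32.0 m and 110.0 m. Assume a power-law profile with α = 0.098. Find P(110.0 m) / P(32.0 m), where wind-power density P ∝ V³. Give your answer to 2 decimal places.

1.44

Speed ratio: V_B/V_A = (z_B/z_A)^α = (110.0/32.0)^0.098 = (3.4375)^0.098 = 1.12863
Power-density ratio: P_B/P_A = (V_B/V_A)³ = (1.12863)³ = 1.43766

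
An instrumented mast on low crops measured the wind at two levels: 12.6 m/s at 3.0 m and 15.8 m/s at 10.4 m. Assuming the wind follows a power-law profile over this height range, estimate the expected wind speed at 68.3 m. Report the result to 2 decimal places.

First find α: α = ln(V₂/V₁)/ln(z₂/z₁) = ln(15.8/12.6)/ln(10.4/3.0) = 0.22631/1.24319 = 0.1820
Extrapolate from 10.4 m to 68.3 m: V₃ = 15.8 × (68.3/10.4)^0.1820 = 15.8 × 1.4086 = 22.2564 m/s

22.26 m/s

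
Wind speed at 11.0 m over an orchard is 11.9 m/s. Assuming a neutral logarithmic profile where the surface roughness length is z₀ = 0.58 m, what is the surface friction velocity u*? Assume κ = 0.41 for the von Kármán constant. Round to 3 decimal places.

u* ≈ 1.658 m/s

Log law: V(z) = (u*/κ) · ln(z/z₀) ⇒ u* = κ · V / ln(z/z₀)
u* = 0.41 × 11.9 / ln(11.0/0.58) = 0.41 × 11.9 / 2.9426
   = 4.8790 / 2.9426 = 1.6580 m/s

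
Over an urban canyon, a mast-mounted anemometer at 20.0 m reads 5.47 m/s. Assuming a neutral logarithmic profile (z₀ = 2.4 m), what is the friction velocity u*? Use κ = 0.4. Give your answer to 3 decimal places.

Log law: V(z) = (u*/κ) · ln(z/z₀) ⇒ u* = κ · V / ln(z/z₀)
u* = 0.4 × 5.47 / ln(20.0/2.4) = 0.4 × 5.47 / 2.1203
   = 2.1880 / 2.1203 = 1.0319 m/s

u* ≈ 1.032 m/s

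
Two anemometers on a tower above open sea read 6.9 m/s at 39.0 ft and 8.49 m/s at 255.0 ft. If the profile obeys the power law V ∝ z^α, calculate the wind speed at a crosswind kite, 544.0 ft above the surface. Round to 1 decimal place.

First find α: α = ln(V₂/V₁)/ln(z₂/z₁) = ln(8.49/6.9)/ln(255.0/39.0) = 0.20737/1.87770 = 0.1104
Extrapolate from 255.0 ft to 544.0 ft: V₃ = 8.49 × (544.0/255.0)^0.1104 = 8.49 × 1.0873 = 9.2310 m/s

9.2 m/s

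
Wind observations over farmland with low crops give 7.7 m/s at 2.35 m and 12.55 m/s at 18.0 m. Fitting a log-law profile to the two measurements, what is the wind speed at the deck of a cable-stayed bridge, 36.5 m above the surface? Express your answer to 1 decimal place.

Log law: V ∝ ln(z/z₀). From the pair, with r = V₁/V₂ = 0.61355,
ln z₀ = (ln z₁ − r·ln z₂)/(1 − r) = (0.8544 − 0.61355×2.8904)/0.38645 = -2.3779 → z₀ = 0.09274 m
V₃ = V₁ · ln(z₃/z₀)/ln(z₁/z₀) = 7.7 × 5.9752/3.2323 = 14.2341 m/s

14.2 m/s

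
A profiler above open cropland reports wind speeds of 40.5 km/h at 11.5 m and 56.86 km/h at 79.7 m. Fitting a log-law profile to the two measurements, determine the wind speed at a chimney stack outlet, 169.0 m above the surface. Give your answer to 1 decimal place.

63.2 km/h

Log law: V ∝ ln(z/z₀). From the pair, with r = V₁/V₂ = 0.71228,
ln z₀ = (ln z₁ − r·ln z₂)/(1 − r) = (2.4423 − 0.71228×4.3783)/0.28772 = -2.3501 → z₀ = 0.09536 m
V₃ = V₁ · ln(z₃/z₀)/ln(z₁/z₀) = 40.5 × 7.4800/4.7925 = 63.2118 km/h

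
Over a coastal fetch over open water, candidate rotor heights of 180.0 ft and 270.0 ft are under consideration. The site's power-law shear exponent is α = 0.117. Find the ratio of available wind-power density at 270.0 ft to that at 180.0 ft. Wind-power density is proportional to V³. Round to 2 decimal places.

1.15

Speed ratio: V_B/V_A = (z_B/z_A)^α = (270.0/180.0)^0.117 = (1.5000)^0.117 = 1.04858
Power-density ratio: P_B/P_A = (V_B/V_A)³ = (1.04858)³ = 1.15294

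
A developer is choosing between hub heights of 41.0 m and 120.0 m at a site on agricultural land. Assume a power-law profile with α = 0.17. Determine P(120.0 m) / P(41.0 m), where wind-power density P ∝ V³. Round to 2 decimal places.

Speed ratio: V_B/V_A = (z_B/z_A)^α = (120.0/41.0)^0.17 = (2.9268)^0.17 = 1.20029
Power-density ratio: P_B/P_A = (V_B/V_A)³ = (1.20029)³ = 1.72927

1.73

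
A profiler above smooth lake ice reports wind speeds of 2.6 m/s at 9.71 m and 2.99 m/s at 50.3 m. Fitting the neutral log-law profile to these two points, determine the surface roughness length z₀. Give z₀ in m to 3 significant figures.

Log law: V(z) ∝ ln(z/z₀). With r = V₁/V₂ = 2.6/2.99 = 0.86957,
r · ln(z₂/z₀) = ln(z₁/z₀) ⇒ ln z₀ = (ln z₁ − r·ln z₂)/(1 − r)
ln z₀ = (2.27316 − 0.86957×3.91801) / 0.13043 = -8.6925
z₀ = exp(-8.6925) = 0.0001678 m

z₀ ≈ 0.000168 m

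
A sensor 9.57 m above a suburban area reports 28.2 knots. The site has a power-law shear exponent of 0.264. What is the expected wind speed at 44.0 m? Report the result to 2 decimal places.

42.19 knots

Power-law profile: V₂ = V₁ · (z₂/z₁)^α
V₂ = 28.2 × (44.0/9.57)^0.264 = 28.2 × (4.5977)^0.264
    = 28.2 × 1.4959 = 42.1852 knots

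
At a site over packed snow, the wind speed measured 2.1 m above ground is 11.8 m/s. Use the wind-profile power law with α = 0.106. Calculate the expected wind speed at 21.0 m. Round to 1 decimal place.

Power-law profile: V₂ = V₁ · (z₂/z₁)^α
V₂ = 11.8 × (21.0/2.1)^0.106 = 11.8 × (10.0000)^0.106
    = 11.8 × 1.2764 = 15.0620 m/s

15.1 m/s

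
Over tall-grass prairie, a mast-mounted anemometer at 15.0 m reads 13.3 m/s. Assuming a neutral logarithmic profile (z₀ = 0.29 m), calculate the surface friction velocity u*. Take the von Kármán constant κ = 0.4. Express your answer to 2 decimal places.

Log law: V(z) = (u*/κ) · ln(z/z₀) ⇒ u* = κ · V / ln(z/z₀)
u* = 0.4 × 13.3 / ln(15.0/0.29) = 0.4 × 13.3 / 3.9459
   = 5.3200 / 3.9459 = 1.3482 m/s

u* ≈ 1.35 m/s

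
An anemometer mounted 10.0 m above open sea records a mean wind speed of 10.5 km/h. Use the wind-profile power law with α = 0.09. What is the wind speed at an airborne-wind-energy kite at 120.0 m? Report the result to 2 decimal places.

13.13 km/h

Power-law profile: V₂ = V₁ · (z₂/z₁)^α
V₂ = 10.5 × (120.0/10.0)^0.09 = 10.5 × (12.0000)^0.09
    = 10.5 × 1.2506 = 13.1315 km/h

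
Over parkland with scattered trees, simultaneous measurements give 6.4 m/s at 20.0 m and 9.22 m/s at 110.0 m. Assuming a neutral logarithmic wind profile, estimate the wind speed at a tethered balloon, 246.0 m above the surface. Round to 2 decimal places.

Log law: V ∝ ln(z/z₀). From the pair, with r = V₁/V₂ = 0.69414,
ln z₀ = (ln z₁ − r·ln z₂)/(1 − r) = (2.9957 − 0.69414×4.7005)/0.30586 = -0.8732 → z₀ = 0.4176 m
V₃ = V₁ · ln(z₃/z₀)/ln(z₁/z₀) = 6.4 × 6.3785/3.8689 = 10.5514 m/s

10.55 m/s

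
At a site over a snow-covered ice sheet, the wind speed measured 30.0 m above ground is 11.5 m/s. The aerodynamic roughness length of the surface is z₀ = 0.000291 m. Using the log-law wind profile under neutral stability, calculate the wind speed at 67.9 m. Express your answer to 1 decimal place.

Log law: V(z) ∝ ln(z/z₀), so V₂/V₁ = ln(z₂/z₀) / ln(z₁/z₀).
ln(67.9/0.000291) = 12.3602, ln(30.0/0.000291) = 11.5434
V₂ = 11.5 × 12.3602/11.5434 = 11.5 × 1.0708 = 12.3138 m/s

12.3 m/s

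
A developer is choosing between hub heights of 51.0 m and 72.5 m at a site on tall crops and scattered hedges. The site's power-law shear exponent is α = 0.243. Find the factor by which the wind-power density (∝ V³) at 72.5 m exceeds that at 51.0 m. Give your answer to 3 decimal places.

1.292

Speed ratio: V_B/V_A = (z_B/z_A)^α = (72.5/51.0)^0.243 = (1.4216)^0.243 = 1.08924
Power-density ratio: P_B/P_A = (V_B/V_A)³ = (1.08924)³ = 1.29231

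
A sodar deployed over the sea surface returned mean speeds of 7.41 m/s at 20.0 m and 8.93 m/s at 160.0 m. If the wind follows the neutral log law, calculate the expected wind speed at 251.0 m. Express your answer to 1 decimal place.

Log law: V ∝ ln(z/z₀). From the pair, with r = V₁/V₂ = 0.82979,
ln z₀ = (ln z₁ − r·ln z₂)/(1 − r) = (2.9957 − 0.82979×5.0752)/0.17021 = -7.1415 → z₀ = 0.0007915 m
V₃ = V₁ · ln(z₃/z₀)/ln(z₁/z₀) = 7.41 × 12.6670/10.1373 = 9.2591 m/s

9.3 m/s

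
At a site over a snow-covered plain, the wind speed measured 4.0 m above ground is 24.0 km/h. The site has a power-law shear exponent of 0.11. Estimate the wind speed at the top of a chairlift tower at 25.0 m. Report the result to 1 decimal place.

Power-law profile: V₂ = V₁ · (z₂/z₁)^α
V₂ = 24.0 × (25.0/4.0)^0.11 = 24.0 × (6.2500)^0.11
    = 24.0 × 1.2233 = 29.3601 km/h

29.4 km/h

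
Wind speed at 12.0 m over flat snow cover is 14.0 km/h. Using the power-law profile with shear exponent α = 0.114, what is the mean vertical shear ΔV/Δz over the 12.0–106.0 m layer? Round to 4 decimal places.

0.0420 km/h/m

Power law: V₂ = V₁ · (z₂/z₁)^α = 14.0 × (8.8333)^0.114 = 17.9468 km/h
ΔV/Δz = (17.9468 − 14.0)/(106.0 − 12.0) = 3.9468/94.0000 = 0.04199 km/h/m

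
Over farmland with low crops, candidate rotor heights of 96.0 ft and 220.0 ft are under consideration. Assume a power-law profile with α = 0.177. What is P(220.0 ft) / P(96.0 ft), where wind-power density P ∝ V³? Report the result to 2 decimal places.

Speed ratio: V_B/V_A = (z_B/z_A)^α = (220.0/96.0)^0.177 = (2.2917)^0.177 = 1.15810
Power-density ratio: P_B/P_A = (V_B/V_A)³ = (1.15810)³ = 1.55325

1.55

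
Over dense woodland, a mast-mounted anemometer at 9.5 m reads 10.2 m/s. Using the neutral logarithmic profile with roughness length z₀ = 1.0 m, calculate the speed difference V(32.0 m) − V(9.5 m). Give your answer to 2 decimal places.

5.50 m/s

Log law: V₂ = V₁ · ln(z₂/z₀)/ln(z₁/z₀) = 10.2 × 3.4657/2.2513 = 15.7023 m/s
ΔV = 15.7023 − 10.2 = 5.5023 m/s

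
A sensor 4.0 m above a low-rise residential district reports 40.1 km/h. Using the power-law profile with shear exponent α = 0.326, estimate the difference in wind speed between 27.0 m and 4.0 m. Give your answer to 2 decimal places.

34.63 km/h

Power law: V₂ = V₁ · (z₂/z₁)^α = 40.1 × (6.7500)^0.326 = 74.7304 km/h
ΔV = 74.7304 − 40.1 = 34.6304 km/h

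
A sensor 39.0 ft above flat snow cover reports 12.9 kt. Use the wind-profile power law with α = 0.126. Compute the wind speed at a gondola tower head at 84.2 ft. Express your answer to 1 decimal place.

14.2 kt

Power-law profile: V₂ = V₁ · (z₂/z₁)^α
V₂ = 12.9 × (84.2/39.0)^0.126 = 12.9 × (2.1590)^0.126
    = 12.9 × 1.1018 = 14.2136 kt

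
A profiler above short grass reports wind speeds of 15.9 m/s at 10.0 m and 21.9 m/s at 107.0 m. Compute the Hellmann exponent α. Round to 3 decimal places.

Power law: V₂/V₁ = (z₂/z₁)^α ⇒ α = ln(V₂/V₁) / ln(z₂/z₁)
α = ln(21.9/15.9) / ln(107.0/10.0) = ln(1.3774) / ln(10.7000)
  = 0.32017 / 2.37024 = 0.13508

α ≈ 0.135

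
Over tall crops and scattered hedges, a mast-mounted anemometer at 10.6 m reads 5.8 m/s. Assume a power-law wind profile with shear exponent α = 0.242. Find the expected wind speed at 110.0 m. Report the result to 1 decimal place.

Power-law profile: V₂ = V₁ · (z₂/z₁)^α
V₂ = 5.8 × (110.0/10.6)^0.242 = 5.8 × (10.3774)^0.242
    = 5.8 × 1.7615 = 10.2169 m/s

10.2 m/s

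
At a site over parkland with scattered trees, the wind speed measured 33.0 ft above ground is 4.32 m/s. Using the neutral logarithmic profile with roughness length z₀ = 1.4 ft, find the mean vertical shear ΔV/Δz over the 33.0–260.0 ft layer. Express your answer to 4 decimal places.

Log law: V₂ = V₁ · ln(z₂/z₀)/ln(z₁/z₀) = 4.32 × 5.2242/3.1600 = 7.1419 m/s
ΔV/Δz = (7.1419 − 4.32)/(260.0 − 33.0) = 2.8219/227.0000 = 0.01243 m/s/ft

0.0124 m/s/ft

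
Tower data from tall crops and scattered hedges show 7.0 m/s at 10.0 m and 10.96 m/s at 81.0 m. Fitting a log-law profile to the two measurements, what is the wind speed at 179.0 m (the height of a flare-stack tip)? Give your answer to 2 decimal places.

Log law: V ∝ ln(z/z₀). From the pair, with r = V₁/V₂ = 0.63869,
ln z₀ = (ln z₁ − r·ln z₂)/(1 − r) = (2.3026 − 0.63869×4.3944)/0.36131 = -1.3952 → z₀ = 0.2478 m
V₃ = V₁ · ln(z₃/z₀)/ln(z₁/z₀) = 7.0 × 6.5825/3.6977 = 12.4611 m/s

12.46 m/s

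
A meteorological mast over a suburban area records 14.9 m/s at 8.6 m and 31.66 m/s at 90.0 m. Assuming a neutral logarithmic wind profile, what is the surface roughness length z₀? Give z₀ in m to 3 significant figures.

Log law: V(z) ∝ ln(z/z₀). With r = V₁/V₂ = 14.9/31.66 = 0.47063,
r · ln(z₂/z₀) = ln(z₁/z₀) ⇒ ln z₀ = (ln z₁ − r·ln z₂)/(1 − r)
ln z₀ = (2.15176 − 0.47063×4.49981) / 0.52937 = 0.0643
z₀ = exp(0.0643) = 1.066 m

z₀ ≈ 1.07 m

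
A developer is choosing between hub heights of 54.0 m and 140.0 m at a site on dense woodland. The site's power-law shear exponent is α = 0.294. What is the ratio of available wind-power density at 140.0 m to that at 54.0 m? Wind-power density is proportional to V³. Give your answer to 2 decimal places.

2.32

Speed ratio: V_B/V_A = (z_B/z_A)^α = (140.0/54.0)^0.294 = (2.5926)^0.294 = 1.32324
Power-density ratio: P_B/P_A = (V_B/V_A)³ = (1.32324)³ = 2.31693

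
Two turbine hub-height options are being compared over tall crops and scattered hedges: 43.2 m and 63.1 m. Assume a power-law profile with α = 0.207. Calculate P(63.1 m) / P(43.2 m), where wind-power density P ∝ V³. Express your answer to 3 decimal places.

Speed ratio: V_B/V_A = (z_B/z_A)^α = (63.1/43.2)^0.207 = (1.4606)^0.207 = 1.08159
Power-density ratio: P_B/P_A = (V_B/V_A)³ = (1.08159)³ = 1.26527

1.265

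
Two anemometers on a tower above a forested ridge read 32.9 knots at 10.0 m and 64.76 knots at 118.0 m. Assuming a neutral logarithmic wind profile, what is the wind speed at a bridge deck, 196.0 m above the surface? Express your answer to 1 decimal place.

71.3 knots

Log law: V ∝ ln(z/z₀). From the pair, with r = V₁/V₂ = 0.50803,
ln z₀ = (ln z₁ − r·ln z₂)/(1 − r) = (2.3026 − 0.50803×4.7707)/0.49197 = -0.2461 → z₀ = 0.7819 m
V₃ = V₁ · ln(z₃/z₀)/ln(z₁/z₀) = 32.9 × 5.5242/2.5487 = 71.3103 knots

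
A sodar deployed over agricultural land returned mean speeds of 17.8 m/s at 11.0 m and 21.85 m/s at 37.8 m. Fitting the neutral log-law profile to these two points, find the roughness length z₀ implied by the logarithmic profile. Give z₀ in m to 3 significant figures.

Log law: V(z) ∝ ln(z/z₀). With r = V₁/V₂ = 17.8/21.85 = 0.81465,
r · ln(z₂/z₀) = ln(z₁/z₀) ⇒ ln z₀ = (ln z₁ − r·ln z₂)/(1 − r)
ln z₀ = (2.39790 − 0.81465×3.63231) / 0.18535 = -3.0274
z₀ = exp(-3.0274) = 0.04844 m

z₀ ≈ 0.0484 m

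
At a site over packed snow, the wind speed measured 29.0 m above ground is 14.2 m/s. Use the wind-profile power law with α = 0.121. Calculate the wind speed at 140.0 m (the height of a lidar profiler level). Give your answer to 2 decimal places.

Power-law profile: V₂ = V₁ · (z₂/z₁)^α
V₂ = 14.2 × (140.0/29.0)^0.121 = 14.2 × (4.8276)^0.121
    = 14.2 × 1.2098 = 17.1799 m/s

17.18 m/s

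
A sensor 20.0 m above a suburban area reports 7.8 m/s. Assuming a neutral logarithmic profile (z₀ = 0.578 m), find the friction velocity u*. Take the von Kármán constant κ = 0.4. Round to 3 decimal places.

u* ≈ 0.880 m/s

Log law: V(z) = (u*/κ) · ln(z/z₀) ⇒ u* = κ · V / ln(z/z₀)
u* = 0.4 × 7.8 / ln(20.0/0.578) = 0.4 × 7.8 / 3.5439
   = 3.1200 / 3.5439 = 0.8804 m/s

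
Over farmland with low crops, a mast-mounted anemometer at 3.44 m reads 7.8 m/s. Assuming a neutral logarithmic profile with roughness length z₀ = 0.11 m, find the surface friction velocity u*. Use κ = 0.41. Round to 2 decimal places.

u* ≈ 0.93 m/s

Log law: V(z) = (u*/κ) · ln(z/z₀) ⇒ u* = κ · V / ln(z/z₀)
u* = 0.41 × 7.8 / ln(3.44/0.11) = 0.41 × 7.8 / 3.4427
   = 3.1980 / 3.4427 = 0.9289 m/s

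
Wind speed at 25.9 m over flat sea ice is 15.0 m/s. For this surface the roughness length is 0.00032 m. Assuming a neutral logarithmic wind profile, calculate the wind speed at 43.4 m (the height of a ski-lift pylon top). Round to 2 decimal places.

Log law: V(z) ∝ ln(z/z₀), so V₂/V₁ = ln(z₂/z₀) / ln(z₁/z₀).
ln(43.4/0.00032) = 11.8176, ln(25.9/0.00032) = 11.3014
V₂ = 15.0 × 11.8176/11.3014 = 15.0 × 1.0457 = 15.6852 m/s

15.69 m/s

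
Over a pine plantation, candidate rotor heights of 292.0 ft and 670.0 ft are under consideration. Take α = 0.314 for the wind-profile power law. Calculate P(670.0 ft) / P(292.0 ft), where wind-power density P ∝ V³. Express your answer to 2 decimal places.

2.19

Speed ratio: V_B/V_A = (z_B/z_A)^α = (670.0/292.0)^0.314 = (2.2945)^0.314 = 1.29795
Power-density ratio: P_B/P_A = (V_B/V_A)³ = (1.29795)³ = 2.18661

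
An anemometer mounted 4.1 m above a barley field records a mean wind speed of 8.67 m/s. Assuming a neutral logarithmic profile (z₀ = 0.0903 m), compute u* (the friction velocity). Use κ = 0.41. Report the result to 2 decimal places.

Log law: V(z) = (u*/κ) · ln(z/z₀) ⇒ u* = κ · V / ln(z/z₀)
u* = 0.41 × 8.67 / ln(4.1/0.0903) = 0.41 × 8.67 / 3.8156
   = 3.5547 / 3.8156 = 0.9316 m/s

u* ≈ 0.93 m/s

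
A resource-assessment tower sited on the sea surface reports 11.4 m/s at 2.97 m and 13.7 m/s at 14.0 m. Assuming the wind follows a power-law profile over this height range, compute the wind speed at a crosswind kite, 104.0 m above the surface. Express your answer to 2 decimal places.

First find α: α = ln(V₂/V₁)/ln(z₂/z₁) = ln(13.7/11.4)/ln(14.0/2.97) = 0.18378/1.55050 = 0.1185
Extrapolate from 14.0 m to 104.0 m: V₃ = 13.7 × (104.0/14.0)^0.1185 = 13.7 × 1.2683 = 17.3760 m/s

17.38 m/s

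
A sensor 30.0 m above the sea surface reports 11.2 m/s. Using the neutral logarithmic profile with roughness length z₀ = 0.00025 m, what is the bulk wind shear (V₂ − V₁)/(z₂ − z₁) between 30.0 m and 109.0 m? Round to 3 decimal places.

Log law: V₂ = V₁ · ln(z₂/z₀)/ln(z₁/z₀) = 11.2 × 12.9854/11.6952 = 12.4355 m/s
ΔV/Δz = (12.4355 − 11.2)/(109.0 − 30.0) = 1.2355/79.0000 = 0.01564 m/s/m

0.016 m/s/m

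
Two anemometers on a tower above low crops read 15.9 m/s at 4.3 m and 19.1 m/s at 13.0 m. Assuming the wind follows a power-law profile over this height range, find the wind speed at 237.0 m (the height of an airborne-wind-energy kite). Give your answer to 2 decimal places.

First find α: α = ln(V₂/V₁)/ln(z₂/z₁) = ln(19.1/15.9)/ln(13.0/4.3) = 0.18337/1.10633 = 0.1657
Extrapolate from 13.0 m to 237.0 m: V₃ = 19.1 × (237.0/13.0)^0.1657 = 19.1 × 1.6180 = 30.9033 m/s

30.90 m/s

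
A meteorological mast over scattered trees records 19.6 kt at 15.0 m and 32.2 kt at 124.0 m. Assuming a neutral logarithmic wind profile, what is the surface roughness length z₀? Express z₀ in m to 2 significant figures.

z₀ ≈ 0.56 m

Log law: V(z) ∝ ln(z/z₀). With r = V₁/V₂ = 19.6/32.2 = 0.60870,
r · ln(z₂/z₀) = ln(z₁/z₀) ⇒ ln z₀ = (ln z₁ − r·ln z₂)/(1 − r)
ln z₀ = (2.70805 − 0.60870×4.82028) / 0.39130 = -0.5776
z₀ = exp(-0.5776) = 0.5612 m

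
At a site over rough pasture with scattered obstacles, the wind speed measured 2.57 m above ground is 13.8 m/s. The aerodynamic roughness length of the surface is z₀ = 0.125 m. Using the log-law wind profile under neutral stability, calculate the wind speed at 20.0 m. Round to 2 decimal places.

23.17 m/s

Log law: V(z) ∝ ln(z/z₀), so V₂/V₁ = ln(z₂/z₀) / ln(z₁/z₀).
ln(20.0/0.125) = 5.0752, ln(2.57/0.125) = 3.0233
V₂ = 13.8 × 5.0752/3.0233 = 13.8 × 1.6787 = 23.1655 m/s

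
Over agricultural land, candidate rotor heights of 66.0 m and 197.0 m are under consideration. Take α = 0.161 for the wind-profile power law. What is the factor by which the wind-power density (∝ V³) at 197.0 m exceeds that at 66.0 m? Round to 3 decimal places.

Speed ratio: V_B/V_A = (z_B/z_A)^α = (197.0/66.0)^0.161 = (2.9848)^0.161 = 1.19251
Power-density ratio: P_B/P_A = (V_B/V_A)³ = (1.19251)³ = 1.69585

1.696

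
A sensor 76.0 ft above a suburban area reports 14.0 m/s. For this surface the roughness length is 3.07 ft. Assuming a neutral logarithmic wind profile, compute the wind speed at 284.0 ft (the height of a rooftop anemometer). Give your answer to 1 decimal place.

Log law: V(z) ∝ ln(z/z₀), so V₂/V₁ = ln(z₂/z₀) / ln(z₁/z₀).
ln(284.0/3.07) = 4.5273, ln(76.0/3.07) = 3.2091
V₂ = 14.0 × 4.5273/3.2091 = 14.0 × 1.4108 = 19.7510 m/s

19.8 m/s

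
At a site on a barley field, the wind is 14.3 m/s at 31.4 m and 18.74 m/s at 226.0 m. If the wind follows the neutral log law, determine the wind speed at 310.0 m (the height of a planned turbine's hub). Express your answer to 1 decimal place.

19.5 m/s

Log law: V ∝ ln(z/z₀). From the pair, with r = V₁/V₂ = 0.76307,
ln z₀ = (ln z₁ − r·ln z₂)/(1 − r) = (3.4468 − 0.76307×5.4205)/0.23693 = -2.9100 → z₀ = 0.05447 m
V₃ = V₁ · ln(z₃/z₀)/ln(z₁/z₀) = 14.3 × 8.6466/6.3568 = 19.4509 m/s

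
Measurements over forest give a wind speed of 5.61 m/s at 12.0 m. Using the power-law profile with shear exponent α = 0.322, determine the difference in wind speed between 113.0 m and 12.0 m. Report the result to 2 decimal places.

5.94 m/s

Power law: V₂ = V₁ · (z₂/z₁)^α = 5.61 × (9.4167)^0.322 = 11.5494 m/s
ΔV = 11.5494 − 5.61 = 5.9394 m/s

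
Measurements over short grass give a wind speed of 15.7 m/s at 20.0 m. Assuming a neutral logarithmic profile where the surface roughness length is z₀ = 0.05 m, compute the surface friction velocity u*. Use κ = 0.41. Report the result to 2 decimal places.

u* ≈ 1.07 m/s

Log law: V(z) = (u*/κ) · ln(z/z₀) ⇒ u* = κ · V / ln(z/z₀)
u* = 0.41 × 15.7 / ln(20.0/0.05) = 0.41 × 15.7 / 5.9915
   = 6.4370 / 5.9915 = 1.0744 m/s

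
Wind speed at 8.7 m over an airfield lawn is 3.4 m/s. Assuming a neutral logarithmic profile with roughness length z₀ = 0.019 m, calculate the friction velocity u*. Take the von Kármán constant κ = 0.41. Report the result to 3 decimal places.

u* ≈ 0.228 m/s

Log law: V(z) = (u*/κ) · ln(z/z₀) ⇒ u* = κ · V / ln(z/z₀)
u* = 0.41 × 3.4 / ln(8.7/0.019) = 0.41 × 3.4 / 6.1266
   = 1.3940 / 6.1266 = 0.2275 m/s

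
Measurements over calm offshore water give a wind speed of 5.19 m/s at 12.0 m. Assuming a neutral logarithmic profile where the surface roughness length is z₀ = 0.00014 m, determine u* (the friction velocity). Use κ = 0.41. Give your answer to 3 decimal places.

u* ≈ 0.187 m/s

Log law: V(z) = (u*/κ) · ln(z/z₀) ⇒ u* = κ · V / ln(z/z₀)
u* = 0.41 × 5.19 / ln(12.0/0.00014) = 0.41 × 5.19 / 11.3588
   = 2.1279 / 11.3588 = 0.1873 m/s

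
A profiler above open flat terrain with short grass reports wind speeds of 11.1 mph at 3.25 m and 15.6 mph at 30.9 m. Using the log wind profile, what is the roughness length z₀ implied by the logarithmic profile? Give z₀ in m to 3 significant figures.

Log law: V(z) ∝ ln(z/z₀). With r = V₁/V₂ = 11.1/15.6 = 0.71154,
r · ln(z₂/z₀) = ln(z₁/z₀) ⇒ ln z₀ = (ln z₁ − r·ln z₂)/(1 − r)
ln z₀ = (1.17865 − 0.71154×3.43076) / 0.28846 = -4.3765
z₀ = exp(-4.3765) = 0.01257 m

z₀ ≈ 0.0126 m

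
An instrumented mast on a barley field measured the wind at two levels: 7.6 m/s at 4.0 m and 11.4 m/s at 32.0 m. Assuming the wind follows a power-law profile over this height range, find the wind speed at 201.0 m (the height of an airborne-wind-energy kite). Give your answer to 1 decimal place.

16.3 m/s

First find α: α = ln(V₂/V₁)/ln(z₂/z₁) = ln(11.4/7.6)/ln(32.0/4.0) = 0.40547/2.07944 = 0.1950
Extrapolate from 32.0 m to 201.0 m: V₃ = 11.4 × (201.0/32.0)^0.1950 = 11.4 × 1.4309 = 16.3122 m/s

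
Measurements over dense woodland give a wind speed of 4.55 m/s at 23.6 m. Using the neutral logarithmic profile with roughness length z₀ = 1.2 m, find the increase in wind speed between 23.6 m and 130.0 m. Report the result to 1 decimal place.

Log law: V₂ = V₁ · ln(z₂/z₀)/ln(z₁/z₀) = 4.55 × 4.6852/2.9789 = 7.1562 m/s
ΔV = 7.1562 − 4.55 = 2.6062 m/s

2.6 m/s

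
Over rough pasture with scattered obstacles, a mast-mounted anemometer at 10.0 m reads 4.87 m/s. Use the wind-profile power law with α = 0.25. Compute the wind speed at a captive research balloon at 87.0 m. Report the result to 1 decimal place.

8.4 m/s

Power-law profile: V₂ = V₁ · (z₂/z₁)^α
V₂ = 4.87 × (87.0/10.0)^0.25 = 4.87 × (8.7000)^0.25
    = 4.87 × 1.7174 = 8.3639 m/s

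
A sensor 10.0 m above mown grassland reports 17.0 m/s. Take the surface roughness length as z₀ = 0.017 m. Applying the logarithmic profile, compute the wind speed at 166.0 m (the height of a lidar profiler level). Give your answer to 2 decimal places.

Log law: V(z) ∝ ln(z/z₀), so V₂/V₁ = ln(z₂/z₀) / ln(z₁/z₀).
ln(166.0/0.017) = 9.1865, ln(10.0/0.017) = 6.3771
V₂ = 17.0 × 9.1865/6.3771 = 17.0 × 1.4405 = 24.4892 m/s

24.49 m/s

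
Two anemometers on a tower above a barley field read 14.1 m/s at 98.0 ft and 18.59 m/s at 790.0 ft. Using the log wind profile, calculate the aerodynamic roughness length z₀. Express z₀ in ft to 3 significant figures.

Log law: V(z) ∝ ln(z/z₀). With r = V₁/V₂ = 14.1/18.59 = 0.75847,
r · ln(z₂/z₀) = ln(z₁/z₀) ⇒ ln z₀ = (ln z₁ − r·ln z₂)/(1 − r)
ln z₀ = (4.58497 − 0.75847×6.67203) / 0.24153 = -1.9691
z₀ = exp(-1.9691) = 0.1396 ft

z₀ ≈ 0.140 ft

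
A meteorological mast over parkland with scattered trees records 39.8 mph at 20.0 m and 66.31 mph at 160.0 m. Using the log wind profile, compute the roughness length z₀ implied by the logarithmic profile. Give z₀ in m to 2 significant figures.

z₀ ≈ 0.88 m

Log law: V(z) ∝ ln(z/z₀). With r = V₁/V₂ = 39.8/66.31 = 0.60021,
r · ln(z₂/z₀) = ln(z₁/z₀) ⇒ ln z₀ = (ln z₁ − r·ln z₂)/(1 − r)
ln z₀ = (2.99573 − 0.60021×5.07517) / 0.39979 = -0.1262
z₀ = exp(-0.1262) = 0.8815 m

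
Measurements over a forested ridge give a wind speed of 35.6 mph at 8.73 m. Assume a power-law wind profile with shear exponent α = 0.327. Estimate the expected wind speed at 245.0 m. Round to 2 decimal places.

Power-law profile: V₂ = V₁ · (z₂/z₁)^α
V₂ = 35.6 × (245.0/8.73)^0.327 = 35.6 × (28.0641)^0.327
    = 35.6 × 2.9754 = 105.9243 mph

105.92 mph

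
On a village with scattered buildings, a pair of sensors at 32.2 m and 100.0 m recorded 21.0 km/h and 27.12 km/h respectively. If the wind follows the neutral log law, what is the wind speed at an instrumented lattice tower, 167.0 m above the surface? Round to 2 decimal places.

29.89 km/h

Log law: V ∝ ln(z/z₀). From the pair, with r = V₁/V₂ = 0.77434,
ln z₀ = (ln z₁ − r·ln z₂)/(1 − r) = (3.4720 − 0.77434×4.6052)/0.22566 = -0.4165 → z₀ = 0.6594 m
V₃ = V₁ · ln(z₃/z₀)/ln(z₁/z₀) = 21.0 × 5.5345/3.8884 = 29.8896 km/h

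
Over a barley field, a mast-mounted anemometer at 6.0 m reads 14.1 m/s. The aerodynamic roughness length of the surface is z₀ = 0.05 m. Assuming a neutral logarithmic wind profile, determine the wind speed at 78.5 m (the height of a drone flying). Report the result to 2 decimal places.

21.67 m/s

Log law: V(z) ∝ ln(z/z₀), so V₂/V₁ = ln(z₂/z₀) / ln(z₁/z₀).
ln(78.5/0.05) = 7.3588, ln(6.0/0.05) = 4.7875
V₂ = 14.1 × 7.3588/4.7875 = 14.1 × 1.5371 = 21.6730 m/s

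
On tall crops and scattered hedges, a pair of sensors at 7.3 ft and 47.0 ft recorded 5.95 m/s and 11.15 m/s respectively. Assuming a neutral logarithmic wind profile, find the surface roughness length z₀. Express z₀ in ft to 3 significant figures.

Log law: V(z) ∝ ln(z/z₀). With r = V₁/V₂ = 5.95/11.15 = 0.53363,
r · ln(z₂/z₀) = ln(z₁/z₀) ⇒ ln z₀ = (ln z₁ − r·ln z₂)/(1 − r)
ln z₀ = (1.98787 − 0.53363×3.85015) / 0.46637 = -0.1430
z₀ = exp(-0.1430) = 0.8668 ft

z₀ ≈ 0.867 ft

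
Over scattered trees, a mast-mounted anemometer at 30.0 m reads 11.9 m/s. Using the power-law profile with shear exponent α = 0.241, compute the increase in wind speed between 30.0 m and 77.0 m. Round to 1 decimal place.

Power law: V₂ = V₁ · (z₂/z₁)^α = 11.9 × (2.5667)^0.241 = 14.9350 m/s
ΔV = 14.9350 − 11.9 = 3.0350 m/s

3.0 m/s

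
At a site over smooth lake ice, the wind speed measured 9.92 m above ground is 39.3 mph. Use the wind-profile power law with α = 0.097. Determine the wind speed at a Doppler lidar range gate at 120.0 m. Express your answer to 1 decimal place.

50.1 mph

Power-law profile: V₂ = V₁ · (z₂/z₁)^α
V₂ = 39.3 × (120.0/9.92)^0.097 = 39.3 × (12.0968)^0.097
    = 39.3 × 1.2736 = 50.0509 mph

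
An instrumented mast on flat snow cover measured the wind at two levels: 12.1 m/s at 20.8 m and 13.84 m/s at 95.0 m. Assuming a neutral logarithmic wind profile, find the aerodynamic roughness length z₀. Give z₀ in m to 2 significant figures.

Log law: V(z) ∝ ln(z/z₀). With r = V₁/V₂ = 12.1/13.84 = 0.87428,
r · ln(z₂/z₀) = ln(z₁/z₀) ⇒ ln z₀ = (ln z₁ − r·ln z₂)/(1 − r)
ln z₀ = (3.03495 − 0.87428×4.55388) / 0.12572 = -7.5277
z₀ = exp(-7.5277) = 0.0005380 m

z₀ ≈ 0.00054 m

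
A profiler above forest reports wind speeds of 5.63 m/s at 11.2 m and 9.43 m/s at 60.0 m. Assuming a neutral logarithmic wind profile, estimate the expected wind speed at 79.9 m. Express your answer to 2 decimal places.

10.08 m/s

Log law: V ∝ ln(z/z₀). From the pair, with r = V₁/V₂ = 0.59703,
ln z₀ = (ln z₁ − r·ln z₂)/(1 − r) = (2.4159 − 0.59703×4.0943)/0.40297 = -0.0708 → z₀ = 0.9316 m
V₃ = V₁ · ln(z₃/z₀)/ln(z₁/z₀) = 5.63 × 4.4516/2.4867 = 10.0785 m/s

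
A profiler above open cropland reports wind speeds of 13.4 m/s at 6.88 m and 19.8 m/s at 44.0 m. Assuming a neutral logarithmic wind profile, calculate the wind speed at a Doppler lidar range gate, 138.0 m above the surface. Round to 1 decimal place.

Log law: V ∝ ln(z/z₀). From the pair, with r = V₁/V₂ = 0.67677,
ln z₀ = (ln z₁ − r·ln z₂)/(1 − r) = (1.9286 − 0.67677×3.7842)/0.32323 = -1.9565 → z₀ = 0.1414 m
V₃ = V₁ · ln(z₃/z₀)/ln(z₁/z₀) = 13.4 × 6.8837/3.8851 = 23.7425 m/s

23.7 m/s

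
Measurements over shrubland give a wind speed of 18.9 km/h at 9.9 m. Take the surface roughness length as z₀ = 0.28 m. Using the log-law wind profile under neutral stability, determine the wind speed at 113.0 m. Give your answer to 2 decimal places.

31.81 km/h

Log law: V(z) ∝ ln(z/z₀), so V₂/V₁ = ln(z₂/z₀) / ln(z₁/z₀).
ln(113.0/0.28) = 6.0004, ln(9.9/0.28) = 3.5655
V₂ = 18.9 × 6.0004/3.5655 = 18.9 × 1.6829 = 31.8067 km/h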